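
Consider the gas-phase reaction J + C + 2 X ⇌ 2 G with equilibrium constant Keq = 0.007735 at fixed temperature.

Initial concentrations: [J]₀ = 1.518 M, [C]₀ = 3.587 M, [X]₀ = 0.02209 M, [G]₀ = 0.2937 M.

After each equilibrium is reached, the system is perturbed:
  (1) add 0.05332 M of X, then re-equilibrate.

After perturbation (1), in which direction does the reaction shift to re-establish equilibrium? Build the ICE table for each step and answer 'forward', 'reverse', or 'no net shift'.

Direction: forward

Q₀ = 32.46 vs Keq = 0.007735 ⇒ Q>K, reverse
Step 1:
                  J         C         X         G
  I           1.518     3.587   0.02209    0.2937
  C          0.1187    0.1187    0.2375   -0.2375
  E           1.637     3.706    0.2596   0.05622
  solve Keq expr → x = -0.1187; check Q = 0.007735
Then add 0.05332 M of X.
Step 2:
                  J         C         X         G
  I           1.637     3.706    0.3129   0.05622
  C       -0.004691 -0.004691 -0.009381  0.009381
  E           1.632     3.701    0.3035    0.0656
  solve Keq expr → x = 0.004691; check Q = 0.007735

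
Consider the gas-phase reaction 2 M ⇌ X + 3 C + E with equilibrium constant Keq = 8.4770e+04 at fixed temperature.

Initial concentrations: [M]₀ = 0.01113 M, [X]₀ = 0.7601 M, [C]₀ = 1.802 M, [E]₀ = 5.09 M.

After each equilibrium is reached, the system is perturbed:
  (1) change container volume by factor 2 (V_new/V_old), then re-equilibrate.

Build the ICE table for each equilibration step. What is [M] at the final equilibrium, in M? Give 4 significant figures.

Q₀ = 1.8275e+05 vs Keq = 8.4770e+04 ⇒ Q>K, reverse
Step 1:
                  M         X         C         E
  I         0.01113    0.7601     1.802      5.09
  C        0.005077 -0.002539 -0.007616 -0.002539
  E         0.01621    0.7576     1.794     5.087
  solve Keq expr → x = -0.002539; check Q = 8.4770e+04
Then change container volume by factor 2 (V_new/V_old).
Step 2:
                  M         X         C         E
  I        0.008104    0.3788    0.8972     2.544
  C        -0.00519  0.002595  0.007785  0.002595
  E        0.002914    0.3814     0.905     2.546
  solve Keq expr → x = 0.002595; check Q = 8.4770e+04

[M]_eq = 0.002914 M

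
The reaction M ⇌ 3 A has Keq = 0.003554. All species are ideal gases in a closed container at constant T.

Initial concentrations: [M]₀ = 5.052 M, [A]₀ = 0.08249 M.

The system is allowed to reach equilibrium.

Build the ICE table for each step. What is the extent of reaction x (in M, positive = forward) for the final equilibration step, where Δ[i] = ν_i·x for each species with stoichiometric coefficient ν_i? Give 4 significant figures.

Q₀ = 1.1111e-04 vs Keq = 0.003554 ⇒ Q<K, forward
Step 1:
                   M          A
  I            5.052    0.08249
  C         -0.05944     0.1783
  E            4.993     0.2608
  solve Keq expr → x = 0.05944; check Q = 0.003554

x = 0.05944 M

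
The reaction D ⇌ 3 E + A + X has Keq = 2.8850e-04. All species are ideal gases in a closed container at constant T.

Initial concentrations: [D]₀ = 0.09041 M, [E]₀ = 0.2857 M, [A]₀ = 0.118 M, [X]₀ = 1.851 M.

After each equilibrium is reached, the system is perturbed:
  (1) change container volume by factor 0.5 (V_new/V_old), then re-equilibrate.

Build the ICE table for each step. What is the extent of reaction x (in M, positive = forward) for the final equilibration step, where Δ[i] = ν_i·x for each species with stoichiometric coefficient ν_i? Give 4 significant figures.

Q₀ = 0.05634 vs Keq = 2.8850e-04 ⇒ Q>K, reverse
Step 1:
                    D           E           A           X
  Initial     0.09041      0.2857       0.118       1.851
  Change      0.06845     -0.2053    -0.06845    -0.06845
  Equil        0.1589     0.08036     0.04955       1.783
  solve Keq expr → x = -0.06845; check Q = 2.8850e-04
Then change container volume by factor 0.5 (V_new/V_old).
Step 2:
                    D           E           A           X
  Initial      0.3177      0.1607      0.0991       3.565
  Change      0.02895    -0.08684    -0.02895    -0.02895
  Equil        0.3467     0.07387     0.07016       3.536
  solve Keq expr → x = -0.02895; check Q = 2.8850e-04

x = -0.02895 M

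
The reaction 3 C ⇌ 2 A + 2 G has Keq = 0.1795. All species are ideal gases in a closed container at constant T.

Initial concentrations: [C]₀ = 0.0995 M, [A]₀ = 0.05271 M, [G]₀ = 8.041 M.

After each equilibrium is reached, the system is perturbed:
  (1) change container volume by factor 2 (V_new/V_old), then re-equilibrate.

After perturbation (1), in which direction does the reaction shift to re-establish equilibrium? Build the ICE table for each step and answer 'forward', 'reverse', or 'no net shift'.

Direction: forward

Q₀ = 182.4 vs Keq = 0.1795 ⇒ Q>K, reverse
Step 1:
                    C           A           G
  I            0.0995     0.05271       8.041
  C           0.07335     -0.0489     -0.0489
  E            0.1729     0.00381       7.992
  solve Keq expr → x = -0.02445; check Q = 0.1795
Then change container volume by factor 2 (V_new/V_old).
Step 2:
                    C           A           G
  I           0.08643    0.001905       3.996
  C         -0.001105  7.3698e-04  7.3698e-04
  E           0.08532    0.002642       3.997
  solve Keq expr → x = 3.6849e-04; check Q = 0.1795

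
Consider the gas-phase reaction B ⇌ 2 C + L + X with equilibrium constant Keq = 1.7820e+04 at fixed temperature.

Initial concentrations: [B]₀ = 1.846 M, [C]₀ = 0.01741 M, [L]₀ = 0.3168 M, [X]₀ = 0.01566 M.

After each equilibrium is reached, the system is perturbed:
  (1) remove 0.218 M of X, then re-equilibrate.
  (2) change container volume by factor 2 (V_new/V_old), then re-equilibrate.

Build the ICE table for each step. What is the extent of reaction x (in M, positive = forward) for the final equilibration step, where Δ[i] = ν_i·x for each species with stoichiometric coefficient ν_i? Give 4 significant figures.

x = 0.001193 M

Q₀ = 8.1460e-07 vs Keq = 1.7820e+04 ⇒ Q<K, forward
Step 1:
                    B           C           L           X
  I             1.846     0.01741      0.3168     0.01566
  C            -1.843       3.686       1.843       1.843
  E          0.003089       3.703        2.16       1.859
  solve Keq expr → x = 1.843; check Q = 1.7820e+04
Then remove 0.218 M of X.
Step 2:
                    B           C           L           X
  I          0.003089       3.703        2.16       1.641
  C       -3.6022e-04  7.2043e-04  3.6022e-04  3.6022e-04
  E          0.002729       3.704        2.16       1.641
  solve Keq expr → x = 3.6022e-04; check Q = 1.7820e+04
Then change container volume by factor 2 (V_new/V_old).
Step 3:
                    B           C           L           X
  I          0.001364       1.852        1.08      0.8205
  C         -0.001193    0.002386    0.001193    0.001193
  E        1.7143e-04       1.854       1.081      0.8217
  solve Keq expr → x = 0.001193; check Q = 1.7820e+04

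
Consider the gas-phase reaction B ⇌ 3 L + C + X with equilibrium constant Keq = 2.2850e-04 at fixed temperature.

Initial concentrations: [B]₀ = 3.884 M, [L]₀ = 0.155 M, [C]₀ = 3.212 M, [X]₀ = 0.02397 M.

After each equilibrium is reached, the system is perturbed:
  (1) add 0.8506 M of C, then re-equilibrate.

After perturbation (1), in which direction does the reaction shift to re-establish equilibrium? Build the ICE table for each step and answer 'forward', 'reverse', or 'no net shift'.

Q₀ = 7.3818e-05 vs Keq = 2.2850e-04 ⇒ Q<K, forward
Step 1:
                  B         L         C         X
  init        3.884     0.155     3.212   0.02397
  Δ        -0.01322   0.03965   0.01322   0.01322
  eq          3.871    0.1946     3.225   0.03719
  solve Keq expr → x = 0.01322; check Q = 2.2850e-04
Then add 0.8506 M of C.
Step 2:
                  B         L         C         X
  init        3.871    0.1946     4.076   0.03719
  Δ        0.003082 -0.009246 -0.003082 -0.003082
  eq          3.874    0.1854     4.073    0.0341
  solve Keq expr → x = -0.003082; check Q = 2.2850e-04

Direction: reverse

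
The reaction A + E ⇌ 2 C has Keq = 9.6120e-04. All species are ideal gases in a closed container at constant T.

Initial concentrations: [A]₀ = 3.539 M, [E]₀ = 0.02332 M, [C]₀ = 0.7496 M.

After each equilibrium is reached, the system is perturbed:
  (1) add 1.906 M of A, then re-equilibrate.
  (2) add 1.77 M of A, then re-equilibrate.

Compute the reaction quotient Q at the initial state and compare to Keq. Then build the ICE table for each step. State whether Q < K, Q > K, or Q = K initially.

Q₀ = 6.808; Q > K (proceeds reverse)

Q₀ = 6.808 vs Keq = 9.6120e-04 ⇒ Q>K, reverse
Step 1:
                    A           E           C
  init          3.539     0.02332      0.7496
  Δ             0.356       0.356     -0.7119
  eq            3.895      0.3793     0.03768
  solve Keq expr → x = -0.356; check Q = 9.6120e-04
Then add 1.906 M of A.
Step 2:
                    A           E           C
  init          5.801      0.3793     0.03768
  Δ         -0.004022   -0.004022    0.008044
  eq            5.797      0.3753     0.04573
  solve Keq expr → x = 0.004022; check Q = 9.6120e-04
Then add 1.77 M of A.
Step 3:
                    A           E           C
  init          7.567      0.3753     0.04573
  Δ         -0.003143   -0.003143    0.006287
  eq            7.564      0.3721     0.05201
  solve Keq expr → x = 0.003143; check Q = 9.6120e-04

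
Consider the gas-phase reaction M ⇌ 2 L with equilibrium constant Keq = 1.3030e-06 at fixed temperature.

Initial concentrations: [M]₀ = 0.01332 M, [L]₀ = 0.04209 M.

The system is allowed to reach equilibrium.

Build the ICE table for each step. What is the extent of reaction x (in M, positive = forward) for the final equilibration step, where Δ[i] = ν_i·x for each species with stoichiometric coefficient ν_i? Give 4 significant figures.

x = -0.02094 M

Q₀ = 0.133 vs Keq = 1.3030e-06 ⇒ Q>K, reverse
Step 1:
                  M         L
  I         0.01332   0.04209
  C         0.02094  -0.04188
  E         0.03426 2.1128e-04
  solve Keq expr → x = -0.02094; check Q = 1.3030e-06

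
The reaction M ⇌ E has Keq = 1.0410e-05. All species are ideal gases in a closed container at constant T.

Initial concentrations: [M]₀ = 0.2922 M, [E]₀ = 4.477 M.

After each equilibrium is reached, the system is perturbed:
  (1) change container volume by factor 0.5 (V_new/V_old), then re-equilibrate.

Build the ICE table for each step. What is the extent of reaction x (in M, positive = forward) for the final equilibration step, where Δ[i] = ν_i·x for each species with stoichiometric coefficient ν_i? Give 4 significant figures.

Q₀ = 15.32 vs Keq = 1.0410e-05 ⇒ Q>K, reverse
Step 1:
                   M          E
  I           0.2922      4.477
  C            4.477     -4.477
  E            4.769 4.9647e-05
  solve Keq expr → x = -4.477; check Q = 1.0410e-05
Then change container volume by factor 0.5 (V_new/V_old).
Step 2:
                   M          E
  I            9.538 9.9294e-05
  C                0          0
  E            9.538 9.9294e-05
  solve Keq expr → x = 0; check Q = 1.0410e-05

x = 0 M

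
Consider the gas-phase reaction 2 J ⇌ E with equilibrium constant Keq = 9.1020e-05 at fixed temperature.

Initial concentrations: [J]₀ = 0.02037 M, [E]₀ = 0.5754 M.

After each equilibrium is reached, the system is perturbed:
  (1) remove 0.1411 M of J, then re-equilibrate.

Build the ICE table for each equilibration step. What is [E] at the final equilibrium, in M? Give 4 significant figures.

[E]_eq = 9.6540e-05 M

Q₀ = 1387 vs Keq = 9.1020e-05 ⇒ Q>K, reverse
Step 1:
                    J           E
  init        0.02037      0.5754
  Δ             1.151     -0.5753
  eq            1.171  1.2479e-04
  solve Keq expr → x = -0.5753; check Q = 9.1020e-05
Then remove 0.1411 M of J.
Step 2:
                    J           E
  init           1.03  1.2479e-04
  Δ        5.6507e-05 -2.8253e-05
  eq             1.03  9.6540e-05
  solve Keq expr → x = -2.8253e-05; check Q = 9.1020e-05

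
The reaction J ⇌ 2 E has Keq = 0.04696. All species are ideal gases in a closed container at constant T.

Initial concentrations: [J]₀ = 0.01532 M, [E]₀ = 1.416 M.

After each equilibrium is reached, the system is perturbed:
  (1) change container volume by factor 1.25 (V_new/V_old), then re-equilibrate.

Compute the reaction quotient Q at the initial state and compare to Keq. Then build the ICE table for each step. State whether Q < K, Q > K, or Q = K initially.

Q₀ = 130.9; Q > K (proceeds reverse)

Q₀ = 130.9 vs Keq = 0.04696 ⇒ Q>K, reverse
Step 1:
                   J          E
  I          0.01532      1.416
  C           0.6215     -1.243
  E           0.6369     0.1729
  solve Keq expr → x = -0.6215; check Q = 0.04696
Then change container volume by factor 1.25 (V_new/V_old).
Step 2:
                   J          E
  I           0.5095     0.1383
  C        -0.007587    0.01517
  E           0.5019     0.1535
  solve Keq expr → x = 0.007587; check Q = 0.04696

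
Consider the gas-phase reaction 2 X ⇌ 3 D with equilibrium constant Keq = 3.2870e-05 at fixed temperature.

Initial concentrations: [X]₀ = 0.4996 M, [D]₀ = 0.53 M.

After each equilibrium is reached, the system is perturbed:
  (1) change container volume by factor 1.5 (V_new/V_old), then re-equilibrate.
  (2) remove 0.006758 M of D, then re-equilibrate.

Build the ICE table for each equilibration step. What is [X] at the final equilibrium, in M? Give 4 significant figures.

Q₀ = 0.5965 vs Keq = 3.2870e-05 ⇒ Q>K, reverse
Step 1:
                    X           D
  Initial      0.4996        0.53
  Change       0.3344     -0.5016
  Equil         0.834     0.02838
  solve Keq expr → x = -0.1672; check Q = 3.2870e-05
Then change container volume by factor 1.5 (V_new/V_old).
Step 2:
                    X           D
  Initial       0.556     0.01892
  Change    -0.001794    0.002692
  Equil        0.5542     0.02161
  solve Keq expr → x = 8.9720e-04; check Q = 3.2870e-05
Then remove 0.006758 M of D.
Step 3:
                    X           D
  Initial      0.5542     0.01486
  Change    -0.004428    0.006643
  Equil        0.5498      0.0215
  solve Keq expr → x = 0.002214; check Q = 3.2870e-05

[X]_eq = 0.5498 M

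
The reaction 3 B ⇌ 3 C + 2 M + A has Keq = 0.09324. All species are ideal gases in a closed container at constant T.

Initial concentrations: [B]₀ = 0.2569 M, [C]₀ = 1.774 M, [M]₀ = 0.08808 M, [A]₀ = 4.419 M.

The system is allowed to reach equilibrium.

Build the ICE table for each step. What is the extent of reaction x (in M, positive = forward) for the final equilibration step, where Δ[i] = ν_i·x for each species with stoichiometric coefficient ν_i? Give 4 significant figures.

Q₀ = 11.29 vs Keq = 0.09324 ⇒ Q>K, reverse
Step 1:
                    B           C           M           A
  I            0.2569       1.774     0.08808       4.419
  C            0.1095     -0.1095    -0.07301    -0.03651
  E            0.3664       1.664     0.01507       4.382
  solve Keq expr → x = -0.03651; check Q = 0.09324

x = -0.03651 M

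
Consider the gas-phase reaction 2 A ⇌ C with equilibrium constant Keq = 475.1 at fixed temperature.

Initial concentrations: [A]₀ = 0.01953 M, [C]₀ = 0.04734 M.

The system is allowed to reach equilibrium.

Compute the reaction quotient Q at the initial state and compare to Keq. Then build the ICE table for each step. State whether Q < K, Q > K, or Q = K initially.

Q₀ = 124.1 vs Keq = 475.1 ⇒ Q<K, forward
Step 1:
                  A         C
  init      0.01953   0.04734
  Δ        -0.00908   0.00454
  eq        0.01045   0.05188
  solve Keq expr → x = 0.00454; check Q = 475.1

Q₀ = 124.1; Q < K (proceeds forward)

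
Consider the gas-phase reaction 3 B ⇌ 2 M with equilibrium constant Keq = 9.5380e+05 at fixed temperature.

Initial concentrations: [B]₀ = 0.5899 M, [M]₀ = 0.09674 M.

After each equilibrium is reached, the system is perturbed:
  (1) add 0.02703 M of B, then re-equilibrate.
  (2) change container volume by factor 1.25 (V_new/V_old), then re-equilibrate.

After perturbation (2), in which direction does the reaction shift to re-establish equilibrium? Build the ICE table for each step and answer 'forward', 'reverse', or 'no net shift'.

Direction: reverse

Q₀ = 0.04559 vs Keq = 9.5380e+05 ⇒ Q<K, forward
Step 1:
                  B         M
  Initial    0.5899   0.09674
  Change    -0.5836    0.3891
  Equil    0.006278    0.4858
  solve Keq expr → x = 0.1945; check Q = 9.5380e+05
Then add 0.02703 M of B.
Step 2:
                  B         M
  Initial   0.03331    0.4858
  Change   -0.02688   0.01792
  Equil    0.006432    0.5037
  solve Keq expr → x = 0.008959; check Q = 9.5380e+05
Then change container volume by factor 1.25 (V_new/V_old).
Step 3:
                  B         M
  Initial  0.005145     0.403
  Change  3.9489e-04 -2.6326e-04
  Equil     0.00554    0.4027
  solve Keq expr → x = -1.3163e-04; check Q = 9.5380e+05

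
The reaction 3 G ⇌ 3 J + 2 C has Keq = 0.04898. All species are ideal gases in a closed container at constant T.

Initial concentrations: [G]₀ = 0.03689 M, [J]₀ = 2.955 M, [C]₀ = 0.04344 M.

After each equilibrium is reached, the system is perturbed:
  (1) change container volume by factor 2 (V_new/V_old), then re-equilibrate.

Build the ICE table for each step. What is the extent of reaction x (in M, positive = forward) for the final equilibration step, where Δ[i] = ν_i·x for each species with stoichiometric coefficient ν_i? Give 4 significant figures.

Q₀ = 969.9 vs Keq = 0.04898 ⇒ Q>K, reverse
Step 1:
                   G          J          C
  init       0.03689      2.955    0.04344
  Δ          0.06303   -0.06303   -0.04202
  eq         0.09992      2.892   0.001421
  solve Keq expr → x = -0.02101; check Q = 0.04898
Then change container volume by factor 2 (V_new/V_old).
Step 2:
                   G          J          C
  init       0.04996      1.446 7.1065e-04
  Δ           -0.001      0.001 6.6675e-04
  eq         0.04896      1.447   0.001377
  solve Keq expr → x = 3.3338e-04; check Q = 0.04898

x = 3.3338e-04 M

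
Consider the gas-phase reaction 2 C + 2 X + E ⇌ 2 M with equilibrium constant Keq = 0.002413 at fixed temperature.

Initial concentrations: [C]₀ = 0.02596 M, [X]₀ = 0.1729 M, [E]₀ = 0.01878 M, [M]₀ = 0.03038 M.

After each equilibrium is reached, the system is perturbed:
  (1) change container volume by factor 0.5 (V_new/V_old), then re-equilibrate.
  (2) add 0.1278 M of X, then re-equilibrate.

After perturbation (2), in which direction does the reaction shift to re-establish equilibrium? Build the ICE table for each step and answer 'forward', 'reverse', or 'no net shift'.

Q₀ = 2439 vs Keq = 0.002413 ⇒ Q>K, reverse
Step 1:
                    C           X           E           M
  init        0.02596      0.1729     0.01878     0.03038
  Δ           0.03028     0.03028     0.01514    -0.03028
  eq          0.05624      0.2032     0.03392  1.0337e-04
  solve Keq expr → x = -0.01514; check Q = 0.002413
Then change container volume by factor 0.5 (V_new/V_old).
Step 2:
                    C           X           E           M
  init         0.1125      0.4064     0.06784  2.0674e-04
  Δ       -3.7471e-04 -3.7471e-04 -1.8736e-04  3.7471e-04
  eq           0.1121       0.406     0.06765  5.8145e-04
  solve Keq expr → x = 1.8736e-04; check Q = 0.002413
Then add 0.1278 M of X.
Step 3:
                    C           X           E           M
  init         0.1121      0.5338     0.06765  5.8145e-04
  Δ       -1.8103e-04 -1.8103e-04 -9.0517e-05  1.8103e-04
  eq           0.1119      0.5336     0.06756  7.6249e-04
  solve Keq expr → x = 9.0517e-05; check Q = 0.002413

Direction: forward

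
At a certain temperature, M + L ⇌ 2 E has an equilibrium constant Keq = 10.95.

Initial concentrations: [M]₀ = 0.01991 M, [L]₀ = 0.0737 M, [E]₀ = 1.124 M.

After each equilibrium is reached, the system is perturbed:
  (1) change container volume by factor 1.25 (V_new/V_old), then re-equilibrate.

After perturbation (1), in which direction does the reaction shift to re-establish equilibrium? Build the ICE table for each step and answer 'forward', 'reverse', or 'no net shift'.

Direction: no net shift

Q₀ = 861 vs Keq = 10.95 ⇒ Q>K, reverse
Step 1:
                    M           L           E
  init        0.01991      0.0737       1.124
  Δ            0.1835      0.1835      -0.367
  eq           0.2034      0.2572       0.757
  solve Keq expr → x = -0.1835; check Q = 10.95
Then change container volume by factor 1.25 (V_new/V_old).
Step 2:
                    M           L           E
  init         0.1627      0.2058      0.6056
  Δ                 0           0           0
  eq           0.1627      0.2058      0.6056
  solve Keq expr → x = 0; check Q = 10.95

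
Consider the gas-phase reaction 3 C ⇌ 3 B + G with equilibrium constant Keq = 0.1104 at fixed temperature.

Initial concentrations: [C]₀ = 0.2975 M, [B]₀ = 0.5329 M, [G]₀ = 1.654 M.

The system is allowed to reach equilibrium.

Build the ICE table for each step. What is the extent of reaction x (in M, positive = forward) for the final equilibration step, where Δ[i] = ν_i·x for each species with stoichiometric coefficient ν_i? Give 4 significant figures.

Q₀ = 9.506 vs Keq = 0.1104 ⇒ Q>K, reverse
Step 1:
                  C         B         G
  init       0.2975    0.5329     1.654
  Δ          0.2898   -0.2898  -0.09661
  eq         0.5873    0.2431     1.557
  solve Keq expr → x = -0.09661; check Q = 0.1104

x = -0.09661 M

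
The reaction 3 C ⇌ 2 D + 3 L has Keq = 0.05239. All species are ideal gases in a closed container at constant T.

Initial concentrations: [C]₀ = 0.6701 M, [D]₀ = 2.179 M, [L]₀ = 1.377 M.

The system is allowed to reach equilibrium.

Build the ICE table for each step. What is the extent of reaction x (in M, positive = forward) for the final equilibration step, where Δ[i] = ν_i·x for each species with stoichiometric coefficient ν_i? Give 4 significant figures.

Q₀ = 41.2 vs Keq = 0.05239 ⇒ Q>K, reverse
Step 1:
                    C           D           L
  init         0.6701       2.179       1.377
  Δ            0.9312     -0.6208     -0.9312
  eq            1.601       1.558      0.4458
  solve Keq expr → x = -0.3104; check Q = 0.05239

x = -0.3104 M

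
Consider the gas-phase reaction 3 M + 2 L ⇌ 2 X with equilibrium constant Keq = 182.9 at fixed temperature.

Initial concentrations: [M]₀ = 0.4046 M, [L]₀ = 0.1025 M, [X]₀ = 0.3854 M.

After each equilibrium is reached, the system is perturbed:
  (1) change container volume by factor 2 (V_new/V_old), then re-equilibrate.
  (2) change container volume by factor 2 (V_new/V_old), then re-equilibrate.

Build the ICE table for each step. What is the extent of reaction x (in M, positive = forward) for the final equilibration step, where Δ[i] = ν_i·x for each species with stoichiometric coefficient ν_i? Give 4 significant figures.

x = -0.01058 M

Q₀ = 213.5 vs Keq = 182.9 ⇒ Q>K, reverse
Step 1:
                  M         L         X
  Initial    0.4046    0.1025    0.3854
  Change   0.006553  0.004368 -0.004368
  Equil      0.4112    0.1069     0.381
  solve Keq expr → x = -0.002184; check Q = 182.9
Then change container volume by factor 2 (V_new/V_old).
Step 2:
                  M         L         X
  Initial    0.2056   0.05343    0.1905
  Change    0.05203   0.03469  -0.03469
  Equil      0.2576   0.08812    0.1558
  solve Keq expr → x = -0.01734; check Q = 182.9
Then change container volume by factor 2 (V_new/V_old).
Step 3:
                  M         L         X
  Initial    0.1288   0.04406   0.07791
  Change    0.03175   0.02116  -0.02116
  Equil      0.1606   0.06523   0.05675
  solve Keq expr → x = -0.01058; check Q = 182.9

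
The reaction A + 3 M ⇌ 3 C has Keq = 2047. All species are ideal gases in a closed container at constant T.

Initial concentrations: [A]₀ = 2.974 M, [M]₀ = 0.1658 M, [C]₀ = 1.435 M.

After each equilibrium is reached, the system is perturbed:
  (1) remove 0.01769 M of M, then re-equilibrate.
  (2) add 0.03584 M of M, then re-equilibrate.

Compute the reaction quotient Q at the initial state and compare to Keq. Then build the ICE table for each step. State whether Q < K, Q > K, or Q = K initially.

Q₀ = 218; Q < K (proceeds forward)

Q₀ = 218 vs Keq = 2047 ⇒ Q<K, forward
Step 1:
                   A          M          C
  I            2.974     0.1658      1.435
  C         -0.02748   -0.08244    0.08244
  E            2.947    0.08336      1.517
  solve Keq expr → x = 0.02748; check Q = 2047
Then remove 0.01769 M of M.
Step 2:
                   A          M          C
  I            2.947    0.06567      1.517
  C         0.005573    0.01672   -0.01672
  E            2.952    0.08239      1.501
  solve Keq expr → x = -0.005573; check Q = 2047
Then add 0.03584 M of M.
Step 3:
                   A          M          C
  I            2.952     0.1182      1.501
  C         -0.01129   -0.03387    0.03387
  E            2.941    0.08436      1.535
  solve Keq expr → x = 0.01129; check Q = 2047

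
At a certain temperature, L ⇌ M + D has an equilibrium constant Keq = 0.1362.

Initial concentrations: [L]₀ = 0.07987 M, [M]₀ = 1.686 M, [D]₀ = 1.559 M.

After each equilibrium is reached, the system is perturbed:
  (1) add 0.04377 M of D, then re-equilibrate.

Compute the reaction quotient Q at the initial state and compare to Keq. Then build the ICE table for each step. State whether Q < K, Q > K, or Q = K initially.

Q₀ = 32.91 vs Keq = 0.1362 ⇒ Q>K, reverse
Step 1:
                    L           M           D
  I           0.07987       1.686       1.559
  C               1.2        -1.2        -1.2
  E              1.28      0.4858      0.3588
  solve Keq expr → x = -1.2; check Q = 0.1362
Then add 0.04377 M of D.
Step 2:
                    L           M           D
  I              1.28      0.4858      0.4026
  C           0.02119    -0.02119    -0.02119
  E             1.301      0.4646      0.3814
  solve Keq expr → x = -0.02119; check Q = 0.1362

Q₀ = 32.91; Q > K (proceeds reverse)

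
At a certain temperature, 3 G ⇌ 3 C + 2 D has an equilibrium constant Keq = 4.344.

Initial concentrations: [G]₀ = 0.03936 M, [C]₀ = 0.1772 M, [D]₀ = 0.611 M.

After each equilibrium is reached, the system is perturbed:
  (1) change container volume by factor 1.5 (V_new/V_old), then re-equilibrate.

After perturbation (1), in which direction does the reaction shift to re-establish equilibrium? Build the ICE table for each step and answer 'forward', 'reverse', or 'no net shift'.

Direction: forward

Q₀ = 34.06 vs Keq = 4.344 ⇒ Q>K, reverse
Step 1:
                    G           C           D
  Initial     0.03936      0.1772       0.611
  Change      0.02606    -0.02606    -0.01738
  Equil       0.06542      0.1511      0.5936
  solve Keq expr → x = -0.008688; check Q = 4.344
Then change container volume by factor 1.5 (V_new/V_old).
Step 2:
                    G           C           D
  Initial     0.04362      0.1008      0.3957
  Change    -0.007538    0.007538    0.005026
  Equil       0.03608      0.1083      0.4008
  solve Keq expr → x = 0.002513; check Q = 4.344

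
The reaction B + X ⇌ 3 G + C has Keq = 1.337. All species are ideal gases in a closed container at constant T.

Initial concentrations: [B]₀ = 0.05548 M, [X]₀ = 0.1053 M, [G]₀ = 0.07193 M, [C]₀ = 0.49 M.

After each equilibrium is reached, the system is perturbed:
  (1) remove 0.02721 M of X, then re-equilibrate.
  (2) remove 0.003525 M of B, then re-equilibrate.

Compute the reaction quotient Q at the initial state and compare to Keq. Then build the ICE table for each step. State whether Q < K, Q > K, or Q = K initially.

Q₀ = 0.03121; Q < K (proceeds forward)

Q₀ = 0.03121 vs Keq = 1.337 ⇒ Q<K, forward
Step 1:
                    B           X           G           C
  Initial     0.05548      0.1053     0.07193        0.49
  Change     -0.03136    -0.03136     0.09407     0.03136
  Equil       0.02412     0.07394       0.166      0.5214
  solve Keq expr → x = 0.03136; check Q = 1.337
Then remove 0.02721 M of X.
Step 2:
                    B           X           G           C
  Initial     0.02412     0.04673       0.166      0.5214
  Change     0.003918    0.003918    -0.01175   -0.003918
  Equil       0.02804     0.05065      0.1542      0.5174
  solve Keq expr → x = -0.003918; check Q = 1.337
Then remove 0.003525 M of B.
Step 3:
                    B           X           G           C
  Initial     0.02452     0.05065      0.1542      0.5174
  Change     0.001116    0.001116   -0.003349   -0.001116
  Equil       0.02563     0.05177      0.1509      0.5163
  solve Keq expr → x = -0.001116; check Q = 1.337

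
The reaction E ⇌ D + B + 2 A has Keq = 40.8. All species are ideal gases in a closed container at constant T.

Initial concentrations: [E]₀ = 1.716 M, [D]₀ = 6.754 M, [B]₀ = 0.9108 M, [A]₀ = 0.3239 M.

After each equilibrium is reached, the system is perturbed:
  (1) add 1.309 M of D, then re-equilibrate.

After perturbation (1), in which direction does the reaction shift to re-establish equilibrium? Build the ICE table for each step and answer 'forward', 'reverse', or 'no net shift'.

Q₀ = 0.3761 vs Keq = 40.8 ⇒ Q<K, forward
Step 1:
                   E          D          B          A
  I            1.716      6.754     0.9108     0.3239
  C          -0.7373     0.7373     0.7373      1.475
  E           0.9787      7.491      1.648      1.798
  solve Keq expr → x = 0.7373; check Q = 40.8
Then add 1.309 M of D.
Step 2:
                   E          D          B          A
  I           0.9787        8.8      1.648      1.798
  C          0.04021   -0.04021   -0.04021   -0.08042
  E            1.019       8.76      1.608      1.718
  solve Keq expr → x = -0.04021; check Q = 40.8

Direction: reverse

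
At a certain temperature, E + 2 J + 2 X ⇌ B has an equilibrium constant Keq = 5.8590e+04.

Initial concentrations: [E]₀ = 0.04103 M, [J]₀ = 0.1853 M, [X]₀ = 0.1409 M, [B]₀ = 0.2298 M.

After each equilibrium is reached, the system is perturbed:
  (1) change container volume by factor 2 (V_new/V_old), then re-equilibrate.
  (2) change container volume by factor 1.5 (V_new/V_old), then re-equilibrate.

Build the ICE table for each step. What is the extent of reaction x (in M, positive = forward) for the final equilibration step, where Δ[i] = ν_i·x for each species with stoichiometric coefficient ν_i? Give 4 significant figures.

x = -0.009248 M

Q₀ = 8216 vs Keq = 5.8590e+04 ⇒ Q<K, forward
Step 1:
                    E           J           X           B
  Initial     0.04103      0.1853      0.1409      0.2298
  Change     -0.02049    -0.04098    -0.04098     0.02049
  Equil       0.02054      0.1443     0.09992      0.2503
  solve Keq expr → x = 0.02049; check Q = 5.8590e+04
Then change container volume by factor 2 (V_new/V_old).
Step 2:
                    E           J           X           B
  Initial     0.01027     0.07216     0.04996      0.1251
  Change       0.0158     0.03159     0.03159     -0.0158
  Equil       0.02607      0.1038     0.08155      0.1093
  solve Keq expr → x = -0.0158; check Q = 5.8590e+04
Then change container volume by factor 1.5 (V_new/V_old).
Step 3:
                    E           J           X           B
  Initial     0.01738     0.06917     0.05437      0.0729
  Change     0.009248      0.0185      0.0185   -0.009248
  Equil       0.02663     0.08766     0.07286     0.06365
  solve Keq expr → x = -0.009248; check Q = 5.8590e+04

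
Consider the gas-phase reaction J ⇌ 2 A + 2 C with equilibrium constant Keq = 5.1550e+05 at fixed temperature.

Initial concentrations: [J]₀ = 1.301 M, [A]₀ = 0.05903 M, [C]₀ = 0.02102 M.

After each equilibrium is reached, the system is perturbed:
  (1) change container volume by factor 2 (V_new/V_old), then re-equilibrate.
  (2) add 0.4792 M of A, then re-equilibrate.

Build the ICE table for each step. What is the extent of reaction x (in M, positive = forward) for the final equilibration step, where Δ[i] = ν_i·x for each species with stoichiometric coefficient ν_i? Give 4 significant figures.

x = -5.0206e-06 M

Q₀ = 1.1834e-06 vs Keq = 5.1550e+05 ⇒ Q<K, forward
Step 1:
                    J           A           C
  init          1.301     0.05903     0.02102
  Δ            -1.301       2.602       2.602
  eq       9.4482e-05       2.661       2.623
  solve Keq expr → x = 1.301; check Q = 5.1550e+05
Then change container volume by factor 2 (V_new/V_old).
Step 2:
                    J           A           C
  init     4.7241e-05        1.33       1.311
  Δ       -4.1334e-05  8.2669e-05  8.2669e-05
  eq       5.9066e-06       1.331       1.311
  solve Keq expr → x = 4.1334e-05; check Q = 5.1550e+05
Then add 0.4792 M of A.
Step 3:
                    J           A           C
  init     5.9066e-06        1.81       1.311
  Δ        5.0206e-06 -1.0041e-05 -1.0041e-05
  eq       1.0927e-05        1.81       1.311
  solve Keq expr → x = -5.0206e-06; check Q = 5.1550e+05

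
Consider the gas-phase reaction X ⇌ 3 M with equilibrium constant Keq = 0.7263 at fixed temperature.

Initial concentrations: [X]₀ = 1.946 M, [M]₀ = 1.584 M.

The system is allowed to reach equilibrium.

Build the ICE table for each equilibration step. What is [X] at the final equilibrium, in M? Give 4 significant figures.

Q₀ = 2.042 vs Keq = 0.7263 ⇒ Q>K, reverse
Step 1:
                    X           M
  Initial       1.946       1.584
  Change       0.1449     -0.4346
  Equil         2.091       1.149
  solve Keq expr → x = -0.1449; check Q = 0.7263

[X]_eq = 2.091 M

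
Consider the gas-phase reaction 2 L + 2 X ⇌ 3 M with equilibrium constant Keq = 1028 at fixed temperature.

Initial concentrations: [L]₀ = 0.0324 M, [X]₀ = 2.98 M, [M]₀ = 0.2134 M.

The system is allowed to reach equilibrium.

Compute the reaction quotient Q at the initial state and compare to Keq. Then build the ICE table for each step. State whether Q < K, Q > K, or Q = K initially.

Q₀ = 1.042 vs Keq = 1028 ⇒ Q<K, forward
Step 1:
                    L           X           M
  I            0.0324        2.98      0.2134
  C            -0.031      -0.031      0.0465
  E          0.001401       2.949      0.2599
  solve Keq expr → x = 0.0155; check Q = 1028

Q₀ = 1.042; Q < K (proceeds forward)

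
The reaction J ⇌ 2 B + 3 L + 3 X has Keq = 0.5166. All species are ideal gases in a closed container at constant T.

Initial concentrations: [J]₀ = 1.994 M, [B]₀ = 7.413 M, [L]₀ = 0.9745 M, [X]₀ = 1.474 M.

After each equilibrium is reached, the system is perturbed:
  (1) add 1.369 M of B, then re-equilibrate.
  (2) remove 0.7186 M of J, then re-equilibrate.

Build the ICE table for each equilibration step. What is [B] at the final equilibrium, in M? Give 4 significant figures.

[B]_eq = 8.323 M

Q₀ = 81.68 vs Keq = 0.5166 ⇒ Q>K, reverse
Step 1:
                  J         B         L         X
  init        1.994     7.413    0.9745     1.474
  Δ          0.2114   -0.4229   -0.6343   -0.6343
  eq          2.205      6.99    0.3402    0.8397
  solve Keq expr → x = -0.2114; check Q = 0.5166
Then add 1.369 M of B.
Step 2:
                  J         B         L         X
  init        2.205     8.359    0.3402    0.8397
  Δ        0.009079  -0.01816  -0.02724  -0.02724
  eq          2.215     8.341     0.313    0.8125
  solve Keq expr → x = -0.009079; check Q = 0.5166
Then remove 0.7186 M of J.
Step 3:
                  J         B         L         X
  init        1.496     8.341     0.313    0.8125
  Δ        0.009225  -0.01845  -0.02768  -0.02768
  eq          1.505     8.323    0.2853    0.7848
  solve Keq expr → x = -0.009225; check Q = 0.5166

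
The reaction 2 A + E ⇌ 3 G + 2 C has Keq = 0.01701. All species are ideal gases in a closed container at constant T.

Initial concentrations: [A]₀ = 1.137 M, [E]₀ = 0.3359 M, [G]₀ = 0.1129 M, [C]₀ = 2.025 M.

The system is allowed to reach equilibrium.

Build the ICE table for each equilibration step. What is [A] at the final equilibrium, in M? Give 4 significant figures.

Q₀ = 0.01359 vs Keq = 0.01701 ⇒ Q<K, forward
Step 1:
                  A         E         G         C
  I           1.137    0.3359    0.1129     2.025
  C       -0.005249 -0.002624  0.007873  0.005249
  E           1.132    0.3333    0.1208      2.03
  solve Keq expr → x = 0.002624; check Q = 0.01701

[A]_eq = 1.132 M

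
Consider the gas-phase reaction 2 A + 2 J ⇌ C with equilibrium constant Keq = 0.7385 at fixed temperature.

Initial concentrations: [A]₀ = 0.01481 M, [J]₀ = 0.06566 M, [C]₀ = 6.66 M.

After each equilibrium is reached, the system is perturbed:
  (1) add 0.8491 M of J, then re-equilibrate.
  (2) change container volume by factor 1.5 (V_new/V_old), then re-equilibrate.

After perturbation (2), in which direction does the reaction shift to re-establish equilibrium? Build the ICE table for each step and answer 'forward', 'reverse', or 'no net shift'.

Direction: reverse

Q₀ = 7.0431e+06 vs Keq = 0.7385 ⇒ Q>K, reverse
Step 1:
                   A          J          C
  I          0.01481    0.06566       6.66
  C            1.637      1.637    -0.8185
  E            1.652      1.703      5.842
  solve Keq expr → x = -0.8185; check Q = 0.7385
Then add 0.8491 M of J.
Step 2:
                   A          J          C
  I            1.652      2.552      5.842
  C          -0.3533    -0.3533     0.1767
  E            1.298      2.198      6.018
  solve Keq expr → x = 0.1767; check Q = 0.7385
Then change container volume by factor 1.5 (V_new/V_old).
Step 3:
                   A          J          C
  I           0.8657      1.466      4.012
  C           0.3726     0.3726    -0.1863
  E            1.238      1.838      3.826
  solve Keq expr → x = -0.1863; check Q = 0.7385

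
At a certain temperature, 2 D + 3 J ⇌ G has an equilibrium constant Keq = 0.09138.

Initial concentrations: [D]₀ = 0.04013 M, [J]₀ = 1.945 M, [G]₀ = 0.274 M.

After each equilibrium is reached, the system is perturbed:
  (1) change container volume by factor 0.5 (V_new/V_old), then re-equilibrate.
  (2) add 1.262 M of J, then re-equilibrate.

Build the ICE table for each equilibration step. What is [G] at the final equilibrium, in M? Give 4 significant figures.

Q₀ = 23.12 vs Keq = 0.09138 ⇒ Q>K, reverse
Step 1:
                  D         J         G
  init      0.04013     1.945     0.274
  Δ          0.2866    0.4299   -0.1433
  eq         0.3268     2.375    0.1307
  solve Keq expr → x = -0.1433; check Q = 0.09138
Then change container volume by factor 0.5 (V_new/V_old).
Step 2:
                  D         J         G
  init       0.6535      4.75    0.2614
  Δ         -0.3904   -0.5857    0.1952
  eq         0.2631     4.164    0.4566
  solve Keq expr → x = 0.1952; check Q = 0.09138
Then add 1.262 M of J.
Step 3:
                  D         J         G
  init       0.2631     5.426    0.4566
  Δ        -0.07348   -0.1102   0.03674
  eq         0.1896     5.316    0.4933
  solve Keq expr → x = 0.03674; check Q = 0.09138

[G]_eq = 0.4933 M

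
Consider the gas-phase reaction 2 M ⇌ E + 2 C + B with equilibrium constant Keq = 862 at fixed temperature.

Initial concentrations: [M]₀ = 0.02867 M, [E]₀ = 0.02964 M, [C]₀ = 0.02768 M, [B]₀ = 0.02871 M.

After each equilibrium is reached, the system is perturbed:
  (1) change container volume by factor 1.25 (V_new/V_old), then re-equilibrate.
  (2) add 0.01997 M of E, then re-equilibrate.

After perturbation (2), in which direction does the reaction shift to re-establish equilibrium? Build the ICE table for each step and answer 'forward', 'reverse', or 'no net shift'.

Direction: reverse

Q₀ = 7.9321e-04 vs Keq = 862 ⇒ Q<K, forward
Step 1:
                  M         E         C         B
  Initial   0.02867   0.02964   0.02768   0.02871
  Change   -0.02859   0.01429   0.02859   0.01429
  Equil   8.3300e-05   0.04393   0.05627     0.043
  solve Keq expr → x = 0.01429; check Q = 862
Then change container volume by factor 1.25 (V_new/V_old).
Step 2:
                  M         E         C         B
  Initial 6.6640e-05   0.03515   0.04501    0.0344
  Change  -1.3302e-05 6.6510e-06 1.3302e-05 6.6510e-06
  Equil   5.3338e-05   0.03515   0.04503   0.03441
  solve Keq expr → x = 6.6510e-06; check Q = 862
Then add 0.01997 M of E.
Step 3:
                  M         E         C         B
  Initial 5.3338e-05   0.05512   0.04503   0.03441
  Change  1.3423e-05 -6.7115e-06 -1.3423e-05 -6.7115e-06
  Equil   6.6761e-05   0.05512   0.04501    0.0344
  solve Keq expr → x = -6.7115e-06; check Q = 862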